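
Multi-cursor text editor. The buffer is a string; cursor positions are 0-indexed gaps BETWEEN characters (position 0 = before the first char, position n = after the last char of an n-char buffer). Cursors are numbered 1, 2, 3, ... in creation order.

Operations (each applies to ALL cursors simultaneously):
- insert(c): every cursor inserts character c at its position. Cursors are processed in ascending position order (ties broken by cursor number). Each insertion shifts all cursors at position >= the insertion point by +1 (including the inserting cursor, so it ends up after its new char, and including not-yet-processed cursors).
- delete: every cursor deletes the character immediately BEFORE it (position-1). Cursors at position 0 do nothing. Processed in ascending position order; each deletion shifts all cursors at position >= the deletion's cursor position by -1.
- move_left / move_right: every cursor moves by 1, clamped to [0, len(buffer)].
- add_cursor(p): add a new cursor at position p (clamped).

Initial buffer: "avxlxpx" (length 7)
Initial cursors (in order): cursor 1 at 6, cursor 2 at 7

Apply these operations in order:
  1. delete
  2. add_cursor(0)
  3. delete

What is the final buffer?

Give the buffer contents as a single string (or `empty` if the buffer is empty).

After op 1 (delete): buffer="avxlx" (len 5), cursors c1@5 c2@5, authorship .....
After op 2 (add_cursor(0)): buffer="avxlx" (len 5), cursors c3@0 c1@5 c2@5, authorship .....
After op 3 (delete): buffer="avx" (len 3), cursors c3@0 c1@3 c2@3, authorship ...

Answer: avx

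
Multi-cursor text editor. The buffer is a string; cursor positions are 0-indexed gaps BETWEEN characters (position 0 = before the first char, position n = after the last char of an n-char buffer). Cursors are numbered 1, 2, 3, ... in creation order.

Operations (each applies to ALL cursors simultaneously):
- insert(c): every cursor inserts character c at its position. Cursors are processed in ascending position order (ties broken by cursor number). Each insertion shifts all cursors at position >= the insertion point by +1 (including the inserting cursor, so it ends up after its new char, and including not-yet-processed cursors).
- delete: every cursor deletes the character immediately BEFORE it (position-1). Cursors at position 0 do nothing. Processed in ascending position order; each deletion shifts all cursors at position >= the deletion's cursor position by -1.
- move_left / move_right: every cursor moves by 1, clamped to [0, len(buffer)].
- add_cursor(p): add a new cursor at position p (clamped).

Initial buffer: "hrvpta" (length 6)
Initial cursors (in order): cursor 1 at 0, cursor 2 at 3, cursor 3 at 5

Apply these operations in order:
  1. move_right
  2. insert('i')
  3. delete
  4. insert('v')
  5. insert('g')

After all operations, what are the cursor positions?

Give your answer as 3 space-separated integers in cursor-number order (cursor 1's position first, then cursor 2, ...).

After op 1 (move_right): buffer="hrvpta" (len 6), cursors c1@1 c2@4 c3@6, authorship ......
After op 2 (insert('i')): buffer="hirvpitai" (len 9), cursors c1@2 c2@6 c3@9, authorship .1...2..3
After op 3 (delete): buffer="hrvpta" (len 6), cursors c1@1 c2@4 c3@6, authorship ......
After op 4 (insert('v')): buffer="hvrvpvtav" (len 9), cursors c1@2 c2@6 c3@9, authorship .1...2..3
After op 5 (insert('g')): buffer="hvgrvpvgtavg" (len 12), cursors c1@3 c2@8 c3@12, authorship .11...22..33

Answer: 3 8 12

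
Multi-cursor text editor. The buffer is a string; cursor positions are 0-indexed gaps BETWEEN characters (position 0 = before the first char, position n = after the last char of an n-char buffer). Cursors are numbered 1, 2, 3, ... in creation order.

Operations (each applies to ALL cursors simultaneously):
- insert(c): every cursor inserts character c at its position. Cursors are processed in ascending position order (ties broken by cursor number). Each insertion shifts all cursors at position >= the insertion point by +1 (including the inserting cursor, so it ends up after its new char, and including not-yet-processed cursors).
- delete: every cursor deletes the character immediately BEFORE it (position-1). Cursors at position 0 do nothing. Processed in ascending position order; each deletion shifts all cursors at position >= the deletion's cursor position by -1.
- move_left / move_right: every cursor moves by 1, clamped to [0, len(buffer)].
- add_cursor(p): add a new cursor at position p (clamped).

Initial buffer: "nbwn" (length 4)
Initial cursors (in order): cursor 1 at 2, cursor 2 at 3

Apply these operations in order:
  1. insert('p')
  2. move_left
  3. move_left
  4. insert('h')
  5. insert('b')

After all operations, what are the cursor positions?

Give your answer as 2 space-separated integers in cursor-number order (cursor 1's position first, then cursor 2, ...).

Answer: 3 7

Derivation:
After op 1 (insert('p')): buffer="nbpwpn" (len 6), cursors c1@3 c2@5, authorship ..1.2.
After op 2 (move_left): buffer="nbpwpn" (len 6), cursors c1@2 c2@4, authorship ..1.2.
After op 3 (move_left): buffer="nbpwpn" (len 6), cursors c1@1 c2@3, authorship ..1.2.
After op 4 (insert('h')): buffer="nhbphwpn" (len 8), cursors c1@2 c2@5, authorship .1.12.2.
After op 5 (insert('b')): buffer="nhbbphbwpn" (len 10), cursors c1@3 c2@7, authorship .11.122.2.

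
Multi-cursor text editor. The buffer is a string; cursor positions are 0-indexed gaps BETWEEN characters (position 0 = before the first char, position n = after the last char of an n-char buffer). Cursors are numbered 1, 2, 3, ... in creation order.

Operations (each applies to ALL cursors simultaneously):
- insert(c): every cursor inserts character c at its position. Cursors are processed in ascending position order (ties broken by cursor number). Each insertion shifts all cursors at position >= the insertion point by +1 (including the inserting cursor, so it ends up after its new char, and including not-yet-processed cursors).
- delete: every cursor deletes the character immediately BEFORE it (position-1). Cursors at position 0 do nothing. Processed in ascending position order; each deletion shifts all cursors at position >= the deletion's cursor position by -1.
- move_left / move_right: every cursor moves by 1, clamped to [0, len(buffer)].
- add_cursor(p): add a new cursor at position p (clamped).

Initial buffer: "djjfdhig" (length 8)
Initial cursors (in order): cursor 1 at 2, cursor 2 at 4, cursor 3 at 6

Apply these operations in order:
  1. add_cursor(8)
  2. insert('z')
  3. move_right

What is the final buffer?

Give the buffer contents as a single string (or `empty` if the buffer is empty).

Answer: djzjfzdhzigz

Derivation:
After op 1 (add_cursor(8)): buffer="djjfdhig" (len 8), cursors c1@2 c2@4 c3@6 c4@8, authorship ........
After op 2 (insert('z')): buffer="djzjfzdhzigz" (len 12), cursors c1@3 c2@6 c3@9 c4@12, authorship ..1..2..3..4
After op 3 (move_right): buffer="djzjfzdhzigz" (len 12), cursors c1@4 c2@7 c3@10 c4@12, authorship ..1..2..3..4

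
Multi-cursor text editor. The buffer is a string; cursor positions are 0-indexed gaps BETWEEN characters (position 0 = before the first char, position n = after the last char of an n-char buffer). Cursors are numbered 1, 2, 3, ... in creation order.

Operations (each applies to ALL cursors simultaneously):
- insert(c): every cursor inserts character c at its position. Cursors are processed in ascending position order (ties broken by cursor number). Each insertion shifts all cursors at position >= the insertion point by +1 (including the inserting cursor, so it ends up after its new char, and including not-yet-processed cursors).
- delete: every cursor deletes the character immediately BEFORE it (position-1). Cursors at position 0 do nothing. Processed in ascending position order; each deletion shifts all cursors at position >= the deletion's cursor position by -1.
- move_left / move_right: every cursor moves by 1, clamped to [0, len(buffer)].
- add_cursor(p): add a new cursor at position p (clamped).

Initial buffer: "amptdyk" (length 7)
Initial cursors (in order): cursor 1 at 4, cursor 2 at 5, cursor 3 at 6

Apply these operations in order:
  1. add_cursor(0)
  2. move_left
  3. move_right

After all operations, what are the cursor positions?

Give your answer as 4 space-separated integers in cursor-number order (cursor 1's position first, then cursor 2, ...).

Answer: 4 5 6 1

Derivation:
After op 1 (add_cursor(0)): buffer="amptdyk" (len 7), cursors c4@0 c1@4 c2@5 c3@6, authorship .......
After op 2 (move_left): buffer="amptdyk" (len 7), cursors c4@0 c1@3 c2@4 c3@5, authorship .......
After op 3 (move_right): buffer="amptdyk" (len 7), cursors c4@1 c1@4 c2@5 c3@6, authorship .......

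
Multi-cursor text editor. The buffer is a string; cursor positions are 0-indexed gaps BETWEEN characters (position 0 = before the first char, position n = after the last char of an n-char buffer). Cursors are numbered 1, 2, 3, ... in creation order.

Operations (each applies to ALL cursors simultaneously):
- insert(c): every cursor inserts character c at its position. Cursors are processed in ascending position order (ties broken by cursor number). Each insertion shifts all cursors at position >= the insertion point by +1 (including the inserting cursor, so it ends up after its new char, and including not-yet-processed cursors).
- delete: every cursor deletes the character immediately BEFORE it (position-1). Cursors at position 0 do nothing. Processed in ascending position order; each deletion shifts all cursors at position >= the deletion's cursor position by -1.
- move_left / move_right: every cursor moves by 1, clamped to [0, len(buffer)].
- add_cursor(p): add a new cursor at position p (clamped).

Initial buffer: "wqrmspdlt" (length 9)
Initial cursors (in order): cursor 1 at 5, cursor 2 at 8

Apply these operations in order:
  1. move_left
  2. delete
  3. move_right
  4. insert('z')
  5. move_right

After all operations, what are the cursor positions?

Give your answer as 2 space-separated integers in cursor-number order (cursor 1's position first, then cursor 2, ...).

After op 1 (move_left): buffer="wqrmspdlt" (len 9), cursors c1@4 c2@7, authorship .........
After op 2 (delete): buffer="wqrsplt" (len 7), cursors c1@3 c2@5, authorship .......
After op 3 (move_right): buffer="wqrsplt" (len 7), cursors c1@4 c2@6, authorship .......
After op 4 (insert('z')): buffer="wqrszplzt" (len 9), cursors c1@5 c2@8, authorship ....1..2.
After op 5 (move_right): buffer="wqrszplzt" (len 9), cursors c1@6 c2@9, authorship ....1..2.

Answer: 6 9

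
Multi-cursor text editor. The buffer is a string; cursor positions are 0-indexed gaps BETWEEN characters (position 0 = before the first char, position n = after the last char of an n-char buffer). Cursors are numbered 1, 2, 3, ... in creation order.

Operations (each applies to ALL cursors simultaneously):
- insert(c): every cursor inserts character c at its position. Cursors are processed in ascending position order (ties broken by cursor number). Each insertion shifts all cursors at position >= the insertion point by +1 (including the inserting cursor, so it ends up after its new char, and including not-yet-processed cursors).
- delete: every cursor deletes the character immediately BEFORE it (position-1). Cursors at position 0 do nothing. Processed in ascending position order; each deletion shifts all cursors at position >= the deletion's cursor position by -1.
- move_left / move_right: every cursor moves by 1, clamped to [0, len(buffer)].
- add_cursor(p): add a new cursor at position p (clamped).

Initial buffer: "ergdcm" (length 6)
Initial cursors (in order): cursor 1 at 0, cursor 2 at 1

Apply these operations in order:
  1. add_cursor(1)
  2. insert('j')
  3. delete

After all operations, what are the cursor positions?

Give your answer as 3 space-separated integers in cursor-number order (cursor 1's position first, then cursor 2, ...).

After op 1 (add_cursor(1)): buffer="ergdcm" (len 6), cursors c1@0 c2@1 c3@1, authorship ......
After op 2 (insert('j')): buffer="jejjrgdcm" (len 9), cursors c1@1 c2@4 c3@4, authorship 1.23.....
After op 3 (delete): buffer="ergdcm" (len 6), cursors c1@0 c2@1 c3@1, authorship ......

Answer: 0 1 1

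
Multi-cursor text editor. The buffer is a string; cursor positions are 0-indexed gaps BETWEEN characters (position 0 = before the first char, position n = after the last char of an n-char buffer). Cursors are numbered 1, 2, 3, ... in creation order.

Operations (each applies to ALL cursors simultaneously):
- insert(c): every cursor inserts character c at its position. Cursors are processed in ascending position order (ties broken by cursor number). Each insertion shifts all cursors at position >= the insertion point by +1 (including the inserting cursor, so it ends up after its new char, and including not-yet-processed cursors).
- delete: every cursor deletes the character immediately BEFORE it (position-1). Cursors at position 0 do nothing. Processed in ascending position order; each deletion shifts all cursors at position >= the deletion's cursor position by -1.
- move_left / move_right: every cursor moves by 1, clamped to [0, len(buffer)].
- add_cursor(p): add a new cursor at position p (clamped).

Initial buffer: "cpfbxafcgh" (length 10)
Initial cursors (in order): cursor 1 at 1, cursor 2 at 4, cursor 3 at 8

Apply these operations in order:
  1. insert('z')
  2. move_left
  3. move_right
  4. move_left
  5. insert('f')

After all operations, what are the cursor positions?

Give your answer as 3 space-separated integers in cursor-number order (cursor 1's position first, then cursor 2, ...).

After op 1 (insert('z')): buffer="czpfbzxafczgh" (len 13), cursors c1@2 c2@6 c3@11, authorship .1...2....3..
After op 2 (move_left): buffer="czpfbzxafczgh" (len 13), cursors c1@1 c2@5 c3@10, authorship .1...2....3..
After op 3 (move_right): buffer="czpfbzxafczgh" (len 13), cursors c1@2 c2@6 c3@11, authorship .1...2....3..
After op 4 (move_left): buffer="czpfbzxafczgh" (len 13), cursors c1@1 c2@5 c3@10, authorship .1...2....3..
After op 5 (insert('f')): buffer="cfzpfbfzxafcfzgh" (len 16), cursors c1@2 c2@7 c3@13, authorship .11...22....33..

Answer: 2 7 13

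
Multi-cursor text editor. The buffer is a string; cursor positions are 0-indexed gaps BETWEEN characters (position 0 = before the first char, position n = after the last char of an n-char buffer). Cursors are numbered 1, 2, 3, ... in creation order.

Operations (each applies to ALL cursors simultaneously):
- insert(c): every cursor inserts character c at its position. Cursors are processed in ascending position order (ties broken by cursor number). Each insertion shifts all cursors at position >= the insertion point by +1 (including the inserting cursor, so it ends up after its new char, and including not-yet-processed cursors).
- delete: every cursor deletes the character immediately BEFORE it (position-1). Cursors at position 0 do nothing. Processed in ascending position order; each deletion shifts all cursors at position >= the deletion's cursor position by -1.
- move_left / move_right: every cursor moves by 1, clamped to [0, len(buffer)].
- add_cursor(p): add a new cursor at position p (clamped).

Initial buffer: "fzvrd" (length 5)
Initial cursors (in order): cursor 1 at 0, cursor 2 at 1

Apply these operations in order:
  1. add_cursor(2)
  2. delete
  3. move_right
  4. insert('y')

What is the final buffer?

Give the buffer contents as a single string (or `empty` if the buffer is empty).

Answer: vyyyrd

Derivation:
After op 1 (add_cursor(2)): buffer="fzvrd" (len 5), cursors c1@0 c2@1 c3@2, authorship .....
After op 2 (delete): buffer="vrd" (len 3), cursors c1@0 c2@0 c3@0, authorship ...
After op 3 (move_right): buffer="vrd" (len 3), cursors c1@1 c2@1 c3@1, authorship ...
After op 4 (insert('y')): buffer="vyyyrd" (len 6), cursors c1@4 c2@4 c3@4, authorship .123..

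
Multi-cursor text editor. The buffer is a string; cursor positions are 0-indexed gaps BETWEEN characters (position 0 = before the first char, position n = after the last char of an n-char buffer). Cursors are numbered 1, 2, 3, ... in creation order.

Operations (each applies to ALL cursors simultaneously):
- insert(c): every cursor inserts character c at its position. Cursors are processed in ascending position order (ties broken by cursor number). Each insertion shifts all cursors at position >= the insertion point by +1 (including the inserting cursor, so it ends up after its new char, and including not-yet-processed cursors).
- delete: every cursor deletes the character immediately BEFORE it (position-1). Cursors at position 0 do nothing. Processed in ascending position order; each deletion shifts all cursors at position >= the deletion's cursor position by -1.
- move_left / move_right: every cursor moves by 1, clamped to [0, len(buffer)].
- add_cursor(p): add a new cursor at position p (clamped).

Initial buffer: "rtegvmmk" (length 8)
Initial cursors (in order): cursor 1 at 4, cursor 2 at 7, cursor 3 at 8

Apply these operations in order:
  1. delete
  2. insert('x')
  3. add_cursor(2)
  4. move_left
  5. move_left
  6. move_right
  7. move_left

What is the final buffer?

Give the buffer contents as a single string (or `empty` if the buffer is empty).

After op 1 (delete): buffer="rtevm" (len 5), cursors c1@3 c2@5 c3@5, authorship .....
After op 2 (insert('x')): buffer="rtexvmxx" (len 8), cursors c1@4 c2@8 c3@8, authorship ...1..23
After op 3 (add_cursor(2)): buffer="rtexvmxx" (len 8), cursors c4@2 c1@4 c2@8 c3@8, authorship ...1..23
After op 4 (move_left): buffer="rtexvmxx" (len 8), cursors c4@1 c1@3 c2@7 c3@7, authorship ...1..23
After op 5 (move_left): buffer="rtexvmxx" (len 8), cursors c4@0 c1@2 c2@6 c3@6, authorship ...1..23
After op 6 (move_right): buffer="rtexvmxx" (len 8), cursors c4@1 c1@3 c2@7 c3@7, authorship ...1..23
After op 7 (move_left): buffer="rtexvmxx" (len 8), cursors c4@0 c1@2 c2@6 c3@6, authorship ...1..23

Answer: rtexvmxx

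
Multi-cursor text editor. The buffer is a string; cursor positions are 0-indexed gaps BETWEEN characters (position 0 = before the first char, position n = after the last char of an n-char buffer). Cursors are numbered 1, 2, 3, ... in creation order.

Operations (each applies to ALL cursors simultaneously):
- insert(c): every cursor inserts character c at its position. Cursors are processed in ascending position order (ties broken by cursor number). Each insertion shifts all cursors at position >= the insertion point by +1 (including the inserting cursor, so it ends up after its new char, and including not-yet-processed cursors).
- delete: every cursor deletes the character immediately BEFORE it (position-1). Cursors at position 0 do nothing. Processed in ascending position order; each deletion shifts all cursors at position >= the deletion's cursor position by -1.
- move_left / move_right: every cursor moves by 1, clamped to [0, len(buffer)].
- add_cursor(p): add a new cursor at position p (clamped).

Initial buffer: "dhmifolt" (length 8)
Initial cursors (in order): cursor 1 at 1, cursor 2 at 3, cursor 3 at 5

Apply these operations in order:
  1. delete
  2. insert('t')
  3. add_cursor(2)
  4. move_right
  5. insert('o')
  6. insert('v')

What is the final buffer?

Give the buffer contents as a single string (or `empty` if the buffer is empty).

After op 1 (delete): buffer="hiolt" (len 5), cursors c1@0 c2@1 c3@2, authorship .....
After op 2 (insert('t')): buffer="thtitolt" (len 8), cursors c1@1 c2@3 c3@5, authorship 1.2.3...
After op 3 (add_cursor(2)): buffer="thtitolt" (len 8), cursors c1@1 c4@2 c2@3 c3@5, authorship 1.2.3...
After op 4 (move_right): buffer="thtitolt" (len 8), cursors c1@2 c4@3 c2@4 c3@6, authorship 1.2.3...
After op 5 (insert('o')): buffer="thotoiotoolt" (len 12), cursors c1@3 c4@5 c2@7 c3@10, authorship 1.124.23.3..
After op 6 (insert('v')): buffer="thovtoviovtoovlt" (len 16), cursors c1@4 c4@7 c2@10 c3@14, authorship 1.11244.223.33..

Answer: thovtoviovtoovlt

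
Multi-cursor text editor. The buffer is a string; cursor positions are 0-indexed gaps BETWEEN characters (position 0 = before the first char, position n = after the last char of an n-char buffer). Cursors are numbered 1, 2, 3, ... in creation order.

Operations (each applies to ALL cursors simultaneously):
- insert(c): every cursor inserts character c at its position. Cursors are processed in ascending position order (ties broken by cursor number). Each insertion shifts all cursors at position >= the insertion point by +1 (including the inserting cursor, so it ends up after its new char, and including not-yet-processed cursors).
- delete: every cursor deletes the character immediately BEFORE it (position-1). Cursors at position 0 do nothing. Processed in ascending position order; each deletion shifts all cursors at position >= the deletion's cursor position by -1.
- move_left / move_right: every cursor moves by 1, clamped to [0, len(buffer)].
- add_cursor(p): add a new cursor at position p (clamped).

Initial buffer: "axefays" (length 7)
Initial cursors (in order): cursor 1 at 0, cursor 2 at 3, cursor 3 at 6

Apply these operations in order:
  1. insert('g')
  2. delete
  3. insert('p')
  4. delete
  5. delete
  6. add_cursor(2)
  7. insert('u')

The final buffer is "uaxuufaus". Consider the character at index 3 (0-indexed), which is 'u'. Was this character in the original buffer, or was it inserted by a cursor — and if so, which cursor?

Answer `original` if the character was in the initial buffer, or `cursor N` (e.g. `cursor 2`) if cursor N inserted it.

Answer: cursor 2

Derivation:
After op 1 (insert('g')): buffer="gaxegfaygs" (len 10), cursors c1@1 c2@5 c3@9, authorship 1...2...3.
After op 2 (delete): buffer="axefays" (len 7), cursors c1@0 c2@3 c3@6, authorship .......
After op 3 (insert('p')): buffer="paxepfayps" (len 10), cursors c1@1 c2@5 c3@9, authorship 1...2...3.
After op 4 (delete): buffer="axefays" (len 7), cursors c1@0 c2@3 c3@6, authorship .......
After op 5 (delete): buffer="axfas" (len 5), cursors c1@0 c2@2 c3@4, authorship .....
After op 6 (add_cursor(2)): buffer="axfas" (len 5), cursors c1@0 c2@2 c4@2 c3@4, authorship .....
After op 7 (insert('u')): buffer="uaxuufaus" (len 9), cursors c1@1 c2@5 c4@5 c3@8, authorship 1..24..3.
Authorship (.=original, N=cursor N): 1 . . 2 4 . . 3 .
Index 3: author = 2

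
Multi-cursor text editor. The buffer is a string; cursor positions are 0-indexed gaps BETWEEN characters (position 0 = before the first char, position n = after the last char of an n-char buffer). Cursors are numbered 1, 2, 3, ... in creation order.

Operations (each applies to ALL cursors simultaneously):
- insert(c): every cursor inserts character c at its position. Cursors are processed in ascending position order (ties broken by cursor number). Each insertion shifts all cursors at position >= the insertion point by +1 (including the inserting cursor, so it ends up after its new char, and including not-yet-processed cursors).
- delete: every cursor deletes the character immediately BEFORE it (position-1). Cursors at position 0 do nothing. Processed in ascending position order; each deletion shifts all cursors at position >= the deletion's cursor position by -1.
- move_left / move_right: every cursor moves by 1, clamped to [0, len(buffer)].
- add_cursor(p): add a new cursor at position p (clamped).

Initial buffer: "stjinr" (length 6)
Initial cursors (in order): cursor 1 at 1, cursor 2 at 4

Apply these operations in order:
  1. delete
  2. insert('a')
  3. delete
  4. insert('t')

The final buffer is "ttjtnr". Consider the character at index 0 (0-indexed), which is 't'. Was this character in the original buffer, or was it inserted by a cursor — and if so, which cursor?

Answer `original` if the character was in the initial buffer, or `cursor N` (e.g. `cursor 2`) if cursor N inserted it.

Answer: cursor 1

Derivation:
After op 1 (delete): buffer="tjnr" (len 4), cursors c1@0 c2@2, authorship ....
After op 2 (insert('a')): buffer="atjanr" (len 6), cursors c1@1 c2@4, authorship 1..2..
After op 3 (delete): buffer="tjnr" (len 4), cursors c1@0 c2@2, authorship ....
After op 4 (insert('t')): buffer="ttjtnr" (len 6), cursors c1@1 c2@4, authorship 1..2..
Authorship (.=original, N=cursor N): 1 . . 2 . .
Index 0: author = 1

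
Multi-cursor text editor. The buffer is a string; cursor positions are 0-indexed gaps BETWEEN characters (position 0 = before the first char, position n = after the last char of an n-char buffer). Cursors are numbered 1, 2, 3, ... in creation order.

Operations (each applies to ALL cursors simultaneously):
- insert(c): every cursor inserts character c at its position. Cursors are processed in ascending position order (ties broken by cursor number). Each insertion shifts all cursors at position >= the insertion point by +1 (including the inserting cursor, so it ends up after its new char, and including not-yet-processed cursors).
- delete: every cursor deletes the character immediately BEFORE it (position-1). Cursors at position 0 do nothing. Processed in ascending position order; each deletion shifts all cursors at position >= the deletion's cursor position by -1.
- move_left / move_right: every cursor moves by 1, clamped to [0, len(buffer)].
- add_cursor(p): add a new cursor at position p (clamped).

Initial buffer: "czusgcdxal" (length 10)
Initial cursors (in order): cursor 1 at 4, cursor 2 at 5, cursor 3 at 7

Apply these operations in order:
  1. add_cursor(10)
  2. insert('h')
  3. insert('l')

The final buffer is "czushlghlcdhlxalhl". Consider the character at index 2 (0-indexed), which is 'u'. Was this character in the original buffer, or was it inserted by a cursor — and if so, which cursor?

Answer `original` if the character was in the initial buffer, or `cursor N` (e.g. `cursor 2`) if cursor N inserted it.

Answer: original

Derivation:
After op 1 (add_cursor(10)): buffer="czusgcdxal" (len 10), cursors c1@4 c2@5 c3@7 c4@10, authorship ..........
After op 2 (insert('h')): buffer="czushghcdhxalh" (len 14), cursors c1@5 c2@7 c3@10 c4@14, authorship ....1.2..3...4
After op 3 (insert('l')): buffer="czushlghlcdhlxalhl" (len 18), cursors c1@6 c2@9 c3@13 c4@18, authorship ....11.22..33...44
Authorship (.=original, N=cursor N): . . . . 1 1 . 2 2 . . 3 3 . . . 4 4
Index 2: author = original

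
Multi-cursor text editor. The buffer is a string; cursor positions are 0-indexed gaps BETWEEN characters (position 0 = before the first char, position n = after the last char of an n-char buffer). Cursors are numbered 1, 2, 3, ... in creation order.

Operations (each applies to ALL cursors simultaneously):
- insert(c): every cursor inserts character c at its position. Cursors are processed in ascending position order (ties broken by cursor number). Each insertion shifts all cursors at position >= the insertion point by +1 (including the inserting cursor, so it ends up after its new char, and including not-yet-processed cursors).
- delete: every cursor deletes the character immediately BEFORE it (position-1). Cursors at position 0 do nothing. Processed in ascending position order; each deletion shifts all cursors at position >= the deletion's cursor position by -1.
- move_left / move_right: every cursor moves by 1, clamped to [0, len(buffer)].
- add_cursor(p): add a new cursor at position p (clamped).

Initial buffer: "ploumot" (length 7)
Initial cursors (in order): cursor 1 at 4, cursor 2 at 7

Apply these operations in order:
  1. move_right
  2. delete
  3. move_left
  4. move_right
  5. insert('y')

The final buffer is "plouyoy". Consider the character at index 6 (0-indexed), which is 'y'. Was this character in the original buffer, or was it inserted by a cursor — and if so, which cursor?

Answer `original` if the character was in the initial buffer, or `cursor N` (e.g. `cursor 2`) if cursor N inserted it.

After op 1 (move_right): buffer="ploumot" (len 7), cursors c1@5 c2@7, authorship .......
After op 2 (delete): buffer="plouo" (len 5), cursors c1@4 c2@5, authorship .....
After op 3 (move_left): buffer="plouo" (len 5), cursors c1@3 c2@4, authorship .....
After op 4 (move_right): buffer="plouo" (len 5), cursors c1@4 c2@5, authorship .....
After op 5 (insert('y')): buffer="plouyoy" (len 7), cursors c1@5 c2@7, authorship ....1.2
Authorship (.=original, N=cursor N): . . . . 1 . 2
Index 6: author = 2

Answer: cursor 2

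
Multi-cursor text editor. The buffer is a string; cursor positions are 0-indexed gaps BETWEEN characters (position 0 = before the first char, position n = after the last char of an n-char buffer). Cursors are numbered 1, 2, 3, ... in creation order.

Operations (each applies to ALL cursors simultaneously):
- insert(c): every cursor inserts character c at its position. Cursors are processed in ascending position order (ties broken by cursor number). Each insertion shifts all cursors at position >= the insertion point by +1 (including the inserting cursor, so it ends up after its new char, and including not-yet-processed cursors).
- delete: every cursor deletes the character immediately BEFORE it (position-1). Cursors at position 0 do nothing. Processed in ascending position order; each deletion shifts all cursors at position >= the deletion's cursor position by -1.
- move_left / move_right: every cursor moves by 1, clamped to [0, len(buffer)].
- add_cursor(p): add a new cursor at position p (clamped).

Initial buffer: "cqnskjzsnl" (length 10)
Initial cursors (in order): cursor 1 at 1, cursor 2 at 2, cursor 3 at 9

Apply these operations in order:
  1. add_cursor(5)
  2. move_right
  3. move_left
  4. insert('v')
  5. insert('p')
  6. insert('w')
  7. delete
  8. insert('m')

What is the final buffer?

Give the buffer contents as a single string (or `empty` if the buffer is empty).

Answer: cvpmqvpmnskvpmjzsnvpml

Derivation:
After op 1 (add_cursor(5)): buffer="cqnskjzsnl" (len 10), cursors c1@1 c2@2 c4@5 c3@9, authorship ..........
After op 2 (move_right): buffer="cqnskjzsnl" (len 10), cursors c1@2 c2@3 c4@6 c3@10, authorship ..........
After op 3 (move_left): buffer="cqnskjzsnl" (len 10), cursors c1@1 c2@2 c4@5 c3@9, authorship ..........
After op 4 (insert('v')): buffer="cvqvnskvjzsnvl" (len 14), cursors c1@2 c2@4 c4@8 c3@13, authorship .1.2...4....3.
After op 5 (insert('p')): buffer="cvpqvpnskvpjzsnvpl" (len 18), cursors c1@3 c2@6 c4@11 c3@17, authorship .11.22...44....33.
After op 6 (insert('w')): buffer="cvpwqvpwnskvpwjzsnvpwl" (len 22), cursors c1@4 c2@8 c4@14 c3@21, authorship .111.222...444....333.
After op 7 (delete): buffer="cvpqvpnskvpjzsnvpl" (len 18), cursors c1@3 c2@6 c4@11 c3@17, authorship .11.22...44....33.
After op 8 (insert('m')): buffer="cvpmqvpmnskvpmjzsnvpml" (len 22), cursors c1@4 c2@8 c4@14 c3@21, authorship .111.222...444....333.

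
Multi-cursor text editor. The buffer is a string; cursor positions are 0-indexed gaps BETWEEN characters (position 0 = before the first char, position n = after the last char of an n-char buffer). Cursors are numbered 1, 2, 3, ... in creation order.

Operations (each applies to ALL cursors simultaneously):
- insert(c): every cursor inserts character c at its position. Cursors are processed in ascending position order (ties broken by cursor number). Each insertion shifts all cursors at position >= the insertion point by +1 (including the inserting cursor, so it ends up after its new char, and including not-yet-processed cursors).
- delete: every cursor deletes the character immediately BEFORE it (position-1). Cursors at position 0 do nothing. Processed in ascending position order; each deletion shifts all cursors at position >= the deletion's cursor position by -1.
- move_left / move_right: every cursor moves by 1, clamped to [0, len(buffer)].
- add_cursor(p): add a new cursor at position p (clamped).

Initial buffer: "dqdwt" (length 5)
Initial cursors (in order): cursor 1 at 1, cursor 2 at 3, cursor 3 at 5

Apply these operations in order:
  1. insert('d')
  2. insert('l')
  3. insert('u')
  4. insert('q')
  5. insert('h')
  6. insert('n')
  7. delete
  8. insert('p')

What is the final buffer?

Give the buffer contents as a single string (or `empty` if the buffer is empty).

After op 1 (insert('d')): buffer="ddqddwtd" (len 8), cursors c1@2 c2@5 c3@8, authorship .1..2..3
After op 2 (insert('l')): buffer="ddlqddlwtdl" (len 11), cursors c1@3 c2@7 c3@11, authorship .11..22..33
After op 3 (insert('u')): buffer="ddluqddluwtdlu" (len 14), cursors c1@4 c2@9 c3@14, authorship .111..222..333
After op 4 (insert('q')): buffer="ddluqqddluqwtdluq" (len 17), cursors c1@5 c2@11 c3@17, authorship .1111..2222..3333
After op 5 (insert('h')): buffer="ddluqhqddluqhwtdluqh" (len 20), cursors c1@6 c2@13 c3@20, authorship .11111..22222..33333
After op 6 (insert('n')): buffer="ddluqhnqddluqhnwtdluqhn" (len 23), cursors c1@7 c2@15 c3@23, authorship .111111..222222..333333
After op 7 (delete): buffer="ddluqhqddluqhwtdluqh" (len 20), cursors c1@6 c2@13 c3@20, authorship .11111..22222..33333
After op 8 (insert('p')): buffer="ddluqhpqddluqhpwtdluqhp" (len 23), cursors c1@7 c2@15 c3@23, authorship .111111..222222..333333

Answer: ddluqhpqddluqhpwtdluqhp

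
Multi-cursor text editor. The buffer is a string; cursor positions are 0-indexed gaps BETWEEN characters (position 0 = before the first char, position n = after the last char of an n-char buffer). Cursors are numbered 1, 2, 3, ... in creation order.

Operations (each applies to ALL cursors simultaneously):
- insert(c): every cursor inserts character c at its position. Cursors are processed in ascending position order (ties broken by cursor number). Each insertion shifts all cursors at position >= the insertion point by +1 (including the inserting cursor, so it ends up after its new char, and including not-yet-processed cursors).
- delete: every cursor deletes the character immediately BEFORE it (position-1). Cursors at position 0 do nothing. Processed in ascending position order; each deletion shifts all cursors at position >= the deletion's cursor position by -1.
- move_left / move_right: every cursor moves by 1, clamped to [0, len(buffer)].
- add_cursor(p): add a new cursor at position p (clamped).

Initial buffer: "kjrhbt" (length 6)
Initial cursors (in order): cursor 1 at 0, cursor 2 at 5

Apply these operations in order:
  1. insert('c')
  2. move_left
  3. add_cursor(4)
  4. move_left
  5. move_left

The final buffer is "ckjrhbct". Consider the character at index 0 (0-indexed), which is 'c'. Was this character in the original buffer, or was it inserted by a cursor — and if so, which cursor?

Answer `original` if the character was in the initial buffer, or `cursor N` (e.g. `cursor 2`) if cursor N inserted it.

After op 1 (insert('c')): buffer="ckjrhbct" (len 8), cursors c1@1 c2@7, authorship 1.....2.
After op 2 (move_left): buffer="ckjrhbct" (len 8), cursors c1@0 c2@6, authorship 1.....2.
After op 3 (add_cursor(4)): buffer="ckjrhbct" (len 8), cursors c1@0 c3@4 c2@6, authorship 1.....2.
After op 4 (move_left): buffer="ckjrhbct" (len 8), cursors c1@0 c3@3 c2@5, authorship 1.....2.
After op 5 (move_left): buffer="ckjrhbct" (len 8), cursors c1@0 c3@2 c2@4, authorship 1.....2.
Authorship (.=original, N=cursor N): 1 . . . . . 2 .
Index 0: author = 1

Answer: cursor 1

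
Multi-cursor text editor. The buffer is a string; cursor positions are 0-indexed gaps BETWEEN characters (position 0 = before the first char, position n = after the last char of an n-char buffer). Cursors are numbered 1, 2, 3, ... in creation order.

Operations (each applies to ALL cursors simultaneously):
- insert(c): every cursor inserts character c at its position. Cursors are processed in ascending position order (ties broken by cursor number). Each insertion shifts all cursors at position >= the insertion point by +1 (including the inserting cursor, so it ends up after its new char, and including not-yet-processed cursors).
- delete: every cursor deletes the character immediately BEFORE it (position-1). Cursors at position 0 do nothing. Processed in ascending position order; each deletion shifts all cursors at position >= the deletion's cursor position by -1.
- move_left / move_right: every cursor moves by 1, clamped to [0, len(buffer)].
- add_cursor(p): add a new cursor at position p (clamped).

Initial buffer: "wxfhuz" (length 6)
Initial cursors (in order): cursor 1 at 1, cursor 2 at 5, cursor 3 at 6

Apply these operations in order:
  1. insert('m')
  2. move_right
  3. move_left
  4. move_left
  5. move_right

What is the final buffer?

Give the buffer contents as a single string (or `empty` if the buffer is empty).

After op 1 (insert('m')): buffer="wmxfhumzm" (len 9), cursors c1@2 c2@7 c3@9, authorship .1....2.3
After op 2 (move_right): buffer="wmxfhumzm" (len 9), cursors c1@3 c2@8 c3@9, authorship .1....2.3
After op 3 (move_left): buffer="wmxfhumzm" (len 9), cursors c1@2 c2@7 c3@8, authorship .1....2.3
After op 4 (move_left): buffer="wmxfhumzm" (len 9), cursors c1@1 c2@6 c3@7, authorship .1....2.3
After op 5 (move_right): buffer="wmxfhumzm" (len 9), cursors c1@2 c2@7 c3@8, authorship .1....2.3

Answer: wmxfhumzm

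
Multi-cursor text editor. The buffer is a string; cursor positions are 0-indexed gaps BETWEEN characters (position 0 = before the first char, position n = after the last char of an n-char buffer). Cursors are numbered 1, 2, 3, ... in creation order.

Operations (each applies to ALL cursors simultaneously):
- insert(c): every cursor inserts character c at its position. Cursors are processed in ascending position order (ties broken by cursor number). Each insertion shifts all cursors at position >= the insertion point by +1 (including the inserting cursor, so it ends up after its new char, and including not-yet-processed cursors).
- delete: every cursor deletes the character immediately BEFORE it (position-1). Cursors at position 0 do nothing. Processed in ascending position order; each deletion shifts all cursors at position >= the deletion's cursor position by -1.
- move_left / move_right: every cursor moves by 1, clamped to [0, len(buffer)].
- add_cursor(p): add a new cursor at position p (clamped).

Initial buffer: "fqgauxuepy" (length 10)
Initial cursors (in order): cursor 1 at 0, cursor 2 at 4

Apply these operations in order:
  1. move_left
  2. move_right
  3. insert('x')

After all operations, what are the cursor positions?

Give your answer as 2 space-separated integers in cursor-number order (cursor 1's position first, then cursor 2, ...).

Answer: 2 6

Derivation:
After op 1 (move_left): buffer="fqgauxuepy" (len 10), cursors c1@0 c2@3, authorship ..........
After op 2 (move_right): buffer="fqgauxuepy" (len 10), cursors c1@1 c2@4, authorship ..........
After op 3 (insert('x')): buffer="fxqgaxuxuepy" (len 12), cursors c1@2 c2@6, authorship .1...2......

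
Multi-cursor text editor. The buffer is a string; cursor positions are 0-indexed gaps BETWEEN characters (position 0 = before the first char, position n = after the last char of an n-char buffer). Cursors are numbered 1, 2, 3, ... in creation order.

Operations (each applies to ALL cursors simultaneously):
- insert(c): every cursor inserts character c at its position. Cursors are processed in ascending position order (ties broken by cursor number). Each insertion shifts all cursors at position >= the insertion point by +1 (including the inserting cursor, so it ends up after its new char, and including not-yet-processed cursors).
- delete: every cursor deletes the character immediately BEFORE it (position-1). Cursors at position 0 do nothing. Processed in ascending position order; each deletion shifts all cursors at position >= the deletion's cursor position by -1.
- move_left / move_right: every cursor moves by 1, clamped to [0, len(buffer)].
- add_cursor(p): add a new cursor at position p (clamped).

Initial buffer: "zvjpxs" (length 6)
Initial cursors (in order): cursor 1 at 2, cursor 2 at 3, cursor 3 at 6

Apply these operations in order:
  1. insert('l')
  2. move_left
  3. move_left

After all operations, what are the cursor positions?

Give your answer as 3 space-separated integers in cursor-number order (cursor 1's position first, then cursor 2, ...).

Answer: 1 3 7

Derivation:
After op 1 (insert('l')): buffer="zvljlpxsl" (len 9), cursors c1@3 c2@5 c3@9, authorship ..1.2...3
After op 2 (move_left): buffer="zvljlpxsl" (len 9), cursors c1@2 c2@4 c3@8, authorship ..1.2...3
After op 3 (move_left): buffer="zvljlpxsl" (len 9), cursors c1@1 c2@3 c3@7, authorship ..1.2...3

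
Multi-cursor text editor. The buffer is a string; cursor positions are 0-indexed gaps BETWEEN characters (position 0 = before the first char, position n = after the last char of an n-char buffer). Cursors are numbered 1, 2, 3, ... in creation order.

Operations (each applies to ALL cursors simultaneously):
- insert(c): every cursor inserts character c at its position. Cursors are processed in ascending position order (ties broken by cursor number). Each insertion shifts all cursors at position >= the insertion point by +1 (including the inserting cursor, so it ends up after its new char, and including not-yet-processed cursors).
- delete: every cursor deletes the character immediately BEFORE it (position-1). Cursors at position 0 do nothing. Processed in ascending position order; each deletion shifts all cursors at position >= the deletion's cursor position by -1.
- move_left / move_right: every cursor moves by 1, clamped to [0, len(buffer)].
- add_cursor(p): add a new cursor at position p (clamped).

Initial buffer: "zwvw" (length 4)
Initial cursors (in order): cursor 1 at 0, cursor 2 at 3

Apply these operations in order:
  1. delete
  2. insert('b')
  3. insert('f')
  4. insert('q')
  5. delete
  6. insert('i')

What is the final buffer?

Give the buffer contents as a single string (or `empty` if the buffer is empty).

Answer: bfizwbfiw

Derivation:
After op 1 (delete): buffer="zww" (len 3), cursors c1@0 c2@2, authorship ...
After op 2 (insert('b')): buffer="bzwbw" (len 5), cursors c1@1 c2@4, authorship 1..2.
After op 3 (insert('f')): buffer="bfzwbfw" (len 7), cursors c1@2 c2@6, authorship 11..22.
After op 4 (insert('q')): buffer="bfqzwbfqw" (len 9), cursors c1@3 c2@8, authorship 111..222.
After op 5 (delete): buffer="bfzwbfw" (len 7), cursors c1@2 c2@6, authorship 11..22.
After op 6 (insert('i')): buffer="bfizwbfiw" (len 9), cursors c1@3 c2@8, authorship 111..222.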